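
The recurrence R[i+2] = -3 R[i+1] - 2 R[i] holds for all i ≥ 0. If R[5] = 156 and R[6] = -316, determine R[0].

Rearranging, R[i-2] = (R[i] + 3 R[i-1]) / -2.
R[4] = (-316 + 3*156) / -2 = 152/-2 = -76
R[3] = (156 + 3*(-76)) / -2 = -72/-2 = 36
R[2] = (-76 + 3*36) / -2 = 32/-2 = -16
R[1] = (36 + 3*(-16)) / -2 = -12/-2 = 6
R[0] = (-16 + 3*6) / -2 = 2/-2 = -1

-1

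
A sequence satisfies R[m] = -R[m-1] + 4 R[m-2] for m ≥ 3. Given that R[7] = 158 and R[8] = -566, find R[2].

Rearranging, R[m-2] = (R[m] + R[m-1]) / 4.
R[6] = (-566 + 158) / 4 = -408/4 = -102
R[5] = (158 + (-102)) / 4 = 56/4 = 14
R[4] = (-102 + 14) / 4 = -88/4 = -22
R[3] = (14 + (-22)) / 4 = -8/4 = -2
R[2] = (-22 + (-2)) / 4 = -24/4 = -6

-6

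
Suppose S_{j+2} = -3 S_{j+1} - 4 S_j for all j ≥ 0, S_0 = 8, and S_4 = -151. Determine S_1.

Let S_1 = w.
S_2 = -32 - 3w
S_3 = 96 + 5w
S_4 = -160 - 3w
So -160 - 3w = -151, giving w = -3.

-3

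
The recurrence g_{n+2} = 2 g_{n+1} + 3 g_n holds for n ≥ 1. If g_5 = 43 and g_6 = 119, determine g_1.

3

Rearranging, g_{n-2} = (g_n - 2 g_{n-1}) / 3.
g_4 = (119 - 2*43) / 3 = 33/3 = 11
g_3 = (43 - 2*11) / 3 = 21/3 = 7
g_2 = (11 - 2*7) / 3 = -3/3 = -1
g_1 = (7 - 2*(-1)) / 3 = 9/3 = 3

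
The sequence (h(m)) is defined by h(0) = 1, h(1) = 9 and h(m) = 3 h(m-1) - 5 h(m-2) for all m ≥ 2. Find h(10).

10897

h(2) = 3(9) - 5(1) = 22
h(3) = 3(22) - 5(9) = 21
h(4) = 3(21) - 5(22) = -47
h(5) = 3(-47) - 5(21) = -246
h(6) = 3(-246) - 5(-47) = -503
h(7) = 3(-503) - 5(-246) = -279
h(8) = 3(-279) - 5(-503) = 1678
h(9) = 3(1678) - 5(-279) = 6429
h(10) = 3(6429) - 5(1678) = 10897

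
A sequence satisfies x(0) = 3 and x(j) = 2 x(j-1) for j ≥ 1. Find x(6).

x(1) = 2(3) = 6
x(2) = 2(6) = 12
x(3) = 2(12) = 24
x(4) = 2(24) = 48
x(5) = 2(48) = 96
x(6) = 2(96) = 192

192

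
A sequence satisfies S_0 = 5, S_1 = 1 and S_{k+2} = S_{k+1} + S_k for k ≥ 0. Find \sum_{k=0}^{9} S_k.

363

S_2 = 1 + 5 = 6
S_3 = 6 + 1 = 7
S_4 = 7 + 6 = 13
S_5 = 13 + 7 = 20
S_6 = 20 + 13 = 33
S_7 = 33 + 20 = 53
S_8 = 53 + 33 = 86
S_9 = 86 + 53 = 139
Sum = 5 + 1 + 6 + 7 + 13 + 20 + 33 + 53 + 86 + 139 = 363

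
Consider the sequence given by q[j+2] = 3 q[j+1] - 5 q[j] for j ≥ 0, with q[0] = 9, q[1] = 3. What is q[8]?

3636

q[2] = 3·3 - 5·9 = -36
q[3] = 3·(-36) - 5·3 = -123
q[4] = 3·(-123) - 5·(-36) = -189
q[5] = 3·(-189) - 5·(-123) = 48
q[6] = 3·48 - 5·(-189) = 1089
q[7] = 3·1089 - 5·48 = 3027
q[8] = 3·3027 - 5·1089 = 3636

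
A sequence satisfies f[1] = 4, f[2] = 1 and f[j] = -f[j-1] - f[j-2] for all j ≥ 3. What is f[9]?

-5

f[3] = -1 - 4 = -5
f[4] = -(-5) - 1 = 4
f[5] = -4 - (-5) = 1
f[6] = -1 - 4 = -5
f[7] = -(-5) - 1 = 4
f[8] = -4 - (-5) = 1
f[9] = -1 - 4 = -5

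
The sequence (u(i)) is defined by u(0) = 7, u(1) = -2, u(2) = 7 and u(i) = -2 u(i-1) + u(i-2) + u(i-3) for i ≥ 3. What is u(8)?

552

u(3) = -2·7 + (-2) + 7 = -9
u(4) = -2·(-9) + 7 + (-2) = 23
u(5) = -2·23 + (-9) + 7 = -48
u(6) = -2·(-48) + 23 + (-9) = 110
u(7) = -2·110 + (-48) + 23 = -245
u(8) = -2·(-245) + 110 + (-48) = 552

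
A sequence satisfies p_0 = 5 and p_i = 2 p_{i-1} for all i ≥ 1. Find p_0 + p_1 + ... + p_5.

315

p_1 = 2*5 = 10
p_2 = 2*10 = 20
p_3 = 2*20 = 40
p_4 = 2*40 = 80
p_5 = 2*80 = 160
Sum = 5 + 10 + 20 + 40 + 80 + 160 = 315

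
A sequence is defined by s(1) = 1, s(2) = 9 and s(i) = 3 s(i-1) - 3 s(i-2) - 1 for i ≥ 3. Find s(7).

-55

s(3) = 3·9 - 3·1 - 1 = 23
s(4) = 3·23 - 3·9 - 1 = 41
s(5) = 3·41 - 3·23 - 1 = 53
s(6) = 3·53 - 3·41 - 1 = 35
s(7) = 3·35 - 3·53 - 1 = -55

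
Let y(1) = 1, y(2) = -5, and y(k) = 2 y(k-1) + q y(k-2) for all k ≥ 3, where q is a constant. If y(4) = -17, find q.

-1

y(3) = -10 + q
y(4) = -20 - 3q
So -20 - 3q = -17, giving q = -1.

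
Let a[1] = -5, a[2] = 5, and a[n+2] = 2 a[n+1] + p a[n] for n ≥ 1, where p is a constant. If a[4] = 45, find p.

a[3] = 10 - 5p
a[4] = 20 - 5p
So 20 - 5p = 45, giving p = -5.

-5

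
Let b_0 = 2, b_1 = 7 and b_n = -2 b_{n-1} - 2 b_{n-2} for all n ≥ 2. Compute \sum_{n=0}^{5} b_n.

b_2 = -2*7 - 2*2 = -18
b_3 = -2*(-18) - 2*7 = 22
b_4 = -2*22 - 2*(-18) = -8
b_5 = -2*(-8) - 2*22 = -28
Sum = 2 + 7 + (-18) + 22 + (-8) + (-28) = -23

-23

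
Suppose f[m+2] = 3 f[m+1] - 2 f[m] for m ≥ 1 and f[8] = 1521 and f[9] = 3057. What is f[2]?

9

Rearranging, f[m-2] = (f[m] - 3 f[m-1]) / -2.
f[7] = (3057 - 3*1521) / -2 = -1506/-2 = 753
f[6] = (1521 - 3*753) / -2 = -738/-2 = 369
f[5] = (753 - 3*369) / -2 = -354/-2 = 177
f[4] = (369 - 3*177) / -2 = -162/-2 = 81
f[3] = (177 - 3*81) / -2 = -66/-2 = 33
f[2] = (81 - 3*33) / -2 = -18/-2 = 9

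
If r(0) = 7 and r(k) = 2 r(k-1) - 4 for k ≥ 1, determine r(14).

The fixed point is -4/(1 - 2) = 4, so r(k) - 4 = 2(r(k-1) - 4).
Hence r(k) = 3·2^k + 4.
r(14) = 3·2^{14} + 4 = 3·16384 + 4 = 49156.

49156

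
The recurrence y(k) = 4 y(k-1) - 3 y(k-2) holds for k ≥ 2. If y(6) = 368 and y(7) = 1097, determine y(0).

4

Rearranging, y(k-2) = (y(k) - 4 y(k-1)) / -3.
y(5) = (1097 - 4·368) / -3 = -375/-3 = 125
y(4) = (368 - 4·125) / -3 = -132/-3 = 44
y(3) = (125 - 4·44) / -3 = -51/-3 = 17
y(2) = (44 - 4·17) / -3 = -24/-3 = 8
y(1) = (17 - 4·8) / -3 = -15/-3 = 5
y(0) = (8 - 4·5) / -3 = -12/-3 = 4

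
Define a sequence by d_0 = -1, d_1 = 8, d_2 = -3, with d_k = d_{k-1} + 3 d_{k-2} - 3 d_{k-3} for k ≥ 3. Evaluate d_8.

d_3 = (-3) + 3·8 - 3·(-1) = 24
d_4 = 24 + 3·(-3) - 3·8 = -9
d_5 = (-9) + 3·24 - 3·(-3) = 72
d_6 = 72 + 3·(-9) - 3·24 = -27
d_7 = (-27) + 3·72 - 3·(-9) = 216
d_8 = 216 + 3·(-27) - 3·72 = -81

-81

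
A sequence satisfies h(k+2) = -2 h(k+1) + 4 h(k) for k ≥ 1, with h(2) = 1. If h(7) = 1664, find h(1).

Let h(1) = w.
h(3) = -2 + 4w
h(4) = 8 - 8w
h(5) = -24 + 32w
h(6) = 80 - 96w
h(7) = -256 + 320w
So -256 + 320w = 1664, giving w = 6.

6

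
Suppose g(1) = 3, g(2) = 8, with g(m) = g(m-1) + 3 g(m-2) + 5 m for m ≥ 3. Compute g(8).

g(3) = 8 + 3·3 + 15 = 32
g(4) = 32 + 3·8 + 20 = 76
g(5) = 76 + 3·32 + 25 = 197
g(6) = 197 + 3·76 + 30 = 455
g(7) = 455 + 3·197 + 35 = 1081
g(8) = 1081 + 3·455 + 40 = 2486

2486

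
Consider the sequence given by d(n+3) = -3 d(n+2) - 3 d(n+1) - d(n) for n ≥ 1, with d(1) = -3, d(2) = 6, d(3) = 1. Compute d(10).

d(4) = -3·1 - 3·6 - (-3) = -18
d(5) = -3·(-18) - 3·1 - 6 = 45
d(6) = -3·45 - 3·(-18) - 1 = -82
d(7) = -3·(-82) - 3·45 - (-18) = 129
d(8) = -3·129 - 3·(-82) - 45 = -186
d(9) = -3·(-186) - 3·129 - (-82) = 253
d(10) = -3·253 - 3·(-186) - 129 = -330

-330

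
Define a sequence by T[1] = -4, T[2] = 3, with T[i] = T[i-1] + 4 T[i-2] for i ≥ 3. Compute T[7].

-269

T[3] = 3 + 4*(-4) = -13
T[4] = (-13) + 4*3 = -1
T[5] = (-1) + 4*(-13) = -53
T[6] = (-53) + 4*(-1) = -57
T[7] = (-57) + 4*(-53) = -269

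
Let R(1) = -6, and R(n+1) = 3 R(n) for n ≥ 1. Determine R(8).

R(2) = 3(-6) = -18
R(3) = 3(-18) = -54
R(4) = 3(-54) = -162
R(5) = 3(-162) = -486
R(6) = 3(-486) = -1458
R(7) = 3(-1458) = -4374
R(8) = 3(-4374) = -13122

-13122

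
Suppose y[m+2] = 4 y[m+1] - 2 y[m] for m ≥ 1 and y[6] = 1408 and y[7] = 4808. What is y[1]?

Rearranging, y[m-2] = (y[m] - 4 y[m-1]) / -2.
y[5] = (4808 - 4*1408) / -2 = -824/-2 = 412
y[4] = (1408 - 4*412) / -2 = -240/-2 = 120
y[3] = (412 - 4*120) / -2 = -68/-2 = 34
y[2] = (120 - 4*34) / -2 = -16/-2 = 8
y[1] = (34 - 4*8) / -2 = 2/-2 = -1

-1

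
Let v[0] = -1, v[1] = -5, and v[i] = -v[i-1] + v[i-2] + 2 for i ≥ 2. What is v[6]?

v[2] = -(-5) + (-1) + 2 = 6
v[3] = -6 + (-5) + 2 = -9
v[4] = -(-9) + 6 + 2 = 17
v[5] = -17 + (-9) + 2 = -24
v[6] = -(-24) + 17 + 2 = 43

43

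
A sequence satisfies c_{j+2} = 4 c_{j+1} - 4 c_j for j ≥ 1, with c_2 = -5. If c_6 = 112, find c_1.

-4

Let c_1 = x.
c_3 = -20 - 4x
c_4 = -60 - 16x
c_5 = -160 - 48x
c_6 = -400 - 128x
So -400 - 128x = 112, giving x = -4.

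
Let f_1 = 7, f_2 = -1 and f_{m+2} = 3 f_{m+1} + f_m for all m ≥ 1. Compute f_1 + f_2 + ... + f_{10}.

20829

f_3 = 3(-1) + 7 = 4
f_4 = 3(4) + (-1) = 11
f_5 = 3(11) + 4 = 37
f_6 = 3(37) + 11 = 122
f_7 = 3(122) + 37 = 403
f_8 = 3(403) + 122 = 1331
f_9 = 3(1331) + 403 = 4396
f_{10} = 3(4396) + 1331 = 14519
Sum = 7 + (-1) + 4 + 11 + 37 + 122 + 403 + 1331 + 4396 + 14519 = 20829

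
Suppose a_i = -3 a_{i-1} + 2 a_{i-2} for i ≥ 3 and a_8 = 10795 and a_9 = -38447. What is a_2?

Rearranging, a_{i-2} = (a_i + 3 a_{i-1}) / 2.
a_7 = (-38447 + 3·10795) / 2 = -6062/2 = -3031
a_6 = (10795 + 3·(-3031)) / 2 = 1702/2 = 851
a_5 = (-3031 + 3·851) / 2 = -478/2 = -239
a_4 = (851 + 3·(-239)) / 2 = 134/2 = 67
a_3 = (-239 + 3·67) / 2 = -38/2 = -19
a_2 = (67 + 3·(-19)) / 2 = 10/2 = 5

5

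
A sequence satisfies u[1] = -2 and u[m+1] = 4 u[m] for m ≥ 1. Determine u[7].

u[2] = 4*(-2) = -8
u[3] = 4*(-8) = -32
u[4] = 4*(-32) = -128
u[5] = 4*(-128) = -512
u[6] = 4*(-512) = -2048
u[7] = 4*(-2048) = -8192

-8192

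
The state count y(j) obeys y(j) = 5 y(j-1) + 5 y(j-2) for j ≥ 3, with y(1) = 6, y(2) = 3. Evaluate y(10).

9780000

y(3) = 5*3 + 5*6 = 45
y(4) = 5*45 + 5*3 = 240
y(5) = 5*240 + 5*45 = 1425
y(6) = 5*1425 + 5*240 = 8325
y(7) = 5*8325 + 5*1425 = 48750
y(8) = 5*48750 + 5*8325 = 285375
y(9) = 5*285375 + 5*48750 = 1670625
y(10) = 5*1670625 + 5*285375 = 9780000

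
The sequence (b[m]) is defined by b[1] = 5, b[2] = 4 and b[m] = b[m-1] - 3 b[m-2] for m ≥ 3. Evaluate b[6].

79

b[3] = 4 - 3*5 = -11
b[4] = (-11) - 3*4 = -23
b[5] = (-23) - 3*(-11) = 10
b[6] = 10 - 3*(-23) = 79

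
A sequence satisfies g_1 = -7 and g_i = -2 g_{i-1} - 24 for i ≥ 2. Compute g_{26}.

-33554440

The fixed point is -24/(1 + 2) = -8, so g_i + 8 = -2(g_{i-1} + 8).
Hence g_i = 1·(-2)^{i-1} - 8.
g_{26} = 1·(-2)^{25} - 8 = 1·-33554432 - 8 = -33554440.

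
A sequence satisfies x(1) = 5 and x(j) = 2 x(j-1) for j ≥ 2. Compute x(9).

x(2) = 2*5 = 10
x(3) = 2*10 = 20
x(4) = 2*20 = 40
x(5) = 2*40 = 80
x(6) = 2*80 = 160
x(7) = 2*160 = 320
x(8) = 2*320 = 640
x(9) = 2*640 = 1280

1280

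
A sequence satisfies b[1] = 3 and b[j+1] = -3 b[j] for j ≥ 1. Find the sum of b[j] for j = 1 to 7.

b[2] = -3·3 = -9
b[3] = -3·(-9) = 27
b[4] = -3·27 = -81
b[5] = -3·(-81) = 243
b[6] = -3·243 = -729
b[7] = -3·(-729) = 2187
Sum = 3 + (-9) + 27 + (-81) + 243 + (-729) + 2187 = 1641

1641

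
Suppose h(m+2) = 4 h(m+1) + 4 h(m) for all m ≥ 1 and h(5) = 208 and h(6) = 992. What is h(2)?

Rearranging, h(m-2) = (h(m) - 4 h(m-1)) / 4.
h(4) = (992 - 4*208) / 4 = 160/4 = 40
h(3) = (208 - 4*40) / 4 = 48/4 = 12
h(2) = (40 - 4*12) / 4 = -8/4 = -2

-2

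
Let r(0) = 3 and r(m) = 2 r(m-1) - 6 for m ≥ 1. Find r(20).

-3145722

The fixed point is -6/(1 - 2) = 6, so r(m) - 6 = 2(r(m-1) - 6).
Hence r(m) = -3·2^m + 6.
r(20) = -3·2^{20} + 6 = -3·1048576 + 6 = -3145722.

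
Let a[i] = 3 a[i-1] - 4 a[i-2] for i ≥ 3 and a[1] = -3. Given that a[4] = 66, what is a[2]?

6

Let a[2] = v.
a[3] = 12 + 3v
a[4] = 36 + 5v
So 36 + 5v = 66, giving v = 6.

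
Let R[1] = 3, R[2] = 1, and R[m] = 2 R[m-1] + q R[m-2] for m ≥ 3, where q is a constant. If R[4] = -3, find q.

-1

R[3] = 2 + 3q
R[4] = 4 + 7q
So 4 + 7q = -3, giving q = -1.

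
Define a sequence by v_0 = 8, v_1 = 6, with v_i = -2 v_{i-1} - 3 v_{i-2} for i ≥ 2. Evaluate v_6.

324

v_2 = -2·6 - 3·8 = -36
v_3 = -2·(-36) - 3·6 = 54
v_4 = -2·54 - 3·(-36) = 0
v_5 = -2·0 - 3·54 = -162
v_6 = -2·(-162) - 3·0 = 324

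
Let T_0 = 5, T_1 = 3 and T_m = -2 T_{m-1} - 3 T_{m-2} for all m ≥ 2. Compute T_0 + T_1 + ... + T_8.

-355

T_2 = -2·3 - 3·5 = -21
T_3 = -2·(-21) - 3·3 = 33
T_4 = -2·33 - 3·(-21) = -3
T_5 = -2·(-3) - 3·33 = -93
T_6 = -2·(-93) - 3·(-3) = 195
T_7 = -2·195 - 3·(-93) = -111
T_8 = -2·(-111) - 3·195 = -363
Sum = 5 + 3 + (-21) + 33 + (-3) + (-93) + 195 + (-111) + (-363) = -355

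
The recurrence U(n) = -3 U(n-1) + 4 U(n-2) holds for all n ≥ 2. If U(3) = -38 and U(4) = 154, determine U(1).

-2

Rearranging, U(n-2) = (U(n) + 3 U(n-1)) / 4.
U(2) = (154 + 3(-38)) / 4 = 40/4 = 10
U(1) = (-38 + 3(10)) / 4 = -8/4 = -2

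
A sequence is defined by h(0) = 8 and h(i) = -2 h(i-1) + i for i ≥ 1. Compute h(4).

h(1) = -2·8 + 1 = -15
h(2) = -2·(-15) + 2 = 32
h(3) = -2·32 + 3 = -61
h(4) = -2·(-61) + 4 = 126

126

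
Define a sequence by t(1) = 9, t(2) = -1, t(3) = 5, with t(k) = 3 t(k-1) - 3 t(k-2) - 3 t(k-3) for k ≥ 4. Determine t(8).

-81

t(4) = 3(5) - 3(-1) - 3(9) = -9
t(5) = 3(-9) - 3(5) - 3(-1) = -39
t(6) = 3(-39) - 3(-9) - 3(5) = -105
t(7) = 3(-105) - 3(-39) - 3(-9) = -171
t(8) = 3(-171) - 3(-105) - 3(-39) = -81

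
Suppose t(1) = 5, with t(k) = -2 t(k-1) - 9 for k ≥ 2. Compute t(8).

-1027

t(2) = -2(5) - 9 = -19
t(3) = -2(-19) - 9 = 29
t(4) = -2(29) - 9 = -67
t(5) = -2(-67) - 9 = 125
t(6) = -2(125) - 9 = -259
t(7) = -2(-259) - 9 = 509
t(8) = -2(509) - 9 = -1027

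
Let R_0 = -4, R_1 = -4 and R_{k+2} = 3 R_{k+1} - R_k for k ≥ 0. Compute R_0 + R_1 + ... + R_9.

-10340

R_2 = 3·(-4) - (-4) = -8
R_3 = 3·(-8) - (-4) = -20
R_4 = 3·(-20) - (-8) = -52
R_5 = 3·(-52) - (-20) = -136
R_6 = 3·(-136) - (-52) = -356
R_7 = 3·(-356) - (-136) = -932
R_8 = 3·(-932) - (-356) = -2440
R_9 = 3·(-2440) - (-932) = -6388
Sum = (-4) + (-4) + (-8) + (-20) + (-52) + (-136) + (-356) + (-932) + (-2440) + (-6388) = -10340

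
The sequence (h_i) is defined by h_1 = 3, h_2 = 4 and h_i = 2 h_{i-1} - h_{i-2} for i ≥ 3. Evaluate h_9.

h_3 = 2(4) - 3 = 5
h_4 = 2(5) - 4 = 6
h_5 = 2(6) - 5 = 7
h_6 = 2(7) - 6 = 8
h_7 = 2(8) - 7 = 9
h_8 = 2(9) - 8 = 10
h_9 = 2(10) - 9 = 11

11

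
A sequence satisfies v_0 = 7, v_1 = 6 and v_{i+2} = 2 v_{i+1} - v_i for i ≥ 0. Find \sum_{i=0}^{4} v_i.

v_2 = 2(6) - 7 = 5
v_3 = 2(5) - 6 = 4
v_4 = 2(4) - 5 = 3
Sum = 7 + 6 + 5 + 4 + 3 = 25

25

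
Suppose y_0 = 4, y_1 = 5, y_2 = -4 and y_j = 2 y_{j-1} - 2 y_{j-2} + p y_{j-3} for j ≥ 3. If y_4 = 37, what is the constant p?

5

y_3 = -18 + 4p
y_4 = -28 + 13p
So -28 + 13p = 37, giving p = 5.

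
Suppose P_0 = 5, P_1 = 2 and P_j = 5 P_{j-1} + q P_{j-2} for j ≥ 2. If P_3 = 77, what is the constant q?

P_2 = 10 + 5q
P_3 = 50 + 27q
So 50 + 27q = 77, giving q = 1.

1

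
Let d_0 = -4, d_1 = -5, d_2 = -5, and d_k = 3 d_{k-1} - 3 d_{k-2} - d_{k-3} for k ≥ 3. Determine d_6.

d_3 = 3(-5) - 3(-5) - (-4) = 4
d_4 = 3(4) - 3(-5) - (-5) = 32
d_5 = 3(32) - 3(4) - (-5) = 89
d_6 = 3(89) - 3(32) - 4 = 167

167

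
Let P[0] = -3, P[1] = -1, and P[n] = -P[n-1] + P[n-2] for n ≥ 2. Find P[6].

P[2] = -(-1) + (-3) = -2
P[3] = -(-2) + (-1) = 1
P[4] = -1 + (-2) = -3
P[5] = -(-3) + 1 = 4
P[6] = -4 + (-3) = -7

-7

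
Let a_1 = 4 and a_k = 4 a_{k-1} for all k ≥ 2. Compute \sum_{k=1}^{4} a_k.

a_2 = 4·4 = 16
a_3 = 4·16 = 64
a_4 = 4·64 = 256
Sum = 4 + 16 + 64 + 256 = 340

340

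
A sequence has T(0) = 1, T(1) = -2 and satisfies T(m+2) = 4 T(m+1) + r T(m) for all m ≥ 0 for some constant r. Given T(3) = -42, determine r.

-5

T(2) = -8 + r
T(3) = -32 + 2r
So -32 + 2r = -42, giving r = -5.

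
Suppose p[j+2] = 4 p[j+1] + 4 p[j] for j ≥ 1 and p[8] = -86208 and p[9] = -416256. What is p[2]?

Rearranging, p[j-2] = (p[j] - 4 p[j-1]) / 4.
p[7] = (-416256 - 4*(-86208)) / 4 = -71424/4 = -17856
p[6] = (-86208 - 4*(-17856)) / 4 = -14784/4 = -3696
p[5] = (-17856 - 4*(-3696)) / 4 = -3072/4 = -768
p[4] = (-3696 - 4*(-768)) / 4 = -624/4 = -156
p[3] = (-768 - 4*(-156)) / 4 = -144/4 = -36
p[2] = (-156 - 4*(-36)) / 4 = -12/4 = -3

-3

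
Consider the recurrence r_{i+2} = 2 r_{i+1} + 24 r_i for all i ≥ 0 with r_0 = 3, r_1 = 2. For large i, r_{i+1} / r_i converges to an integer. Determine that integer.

6

The characteristic equation is r^2 - 2r - 24 = 0, which factors as (r - 6)(r + 4) = 0.
So the roots are 6 and -4. Since |6| > |-4| and the coefficient of 6^i is non-zero, the ratio tends to 6.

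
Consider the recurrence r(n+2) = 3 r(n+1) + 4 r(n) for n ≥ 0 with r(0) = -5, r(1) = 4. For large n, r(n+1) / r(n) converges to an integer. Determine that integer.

4

The characteristic equation is r^2 - 3r - 4 = 0, which factors as (r - 4)(r + 1) = 0.
So the roots are 4 and -1. Since |4| > |-1| and the coefficient of 4^n is non-zero, the ratio tends to 4.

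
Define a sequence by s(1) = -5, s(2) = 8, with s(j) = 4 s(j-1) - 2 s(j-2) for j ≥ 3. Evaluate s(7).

s(3) = 4*8 - 2*(-5) = 42
s(4) = 4*42 - 2*8 = 152
s(5) = 4*152 - 2*42 = 524
s(6) = 4*524 - 2*152 = 1792
s(7) = 4*1792 - 2*524 = 6120

6120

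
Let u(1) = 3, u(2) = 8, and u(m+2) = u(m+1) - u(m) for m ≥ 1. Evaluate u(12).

u(3) = 8 - 3 = 5
u(4) = 5 - 8 = -3
u(5) = (-3) - 5 = -8
u(6) = (-8) - (-3) = -5
u(7) = (-5) - (-8) = 3
u(8) = 3 - (-5) = 8
u(9) = 8 - 3 = 5
u(10) = 5 - 8 = -3
u(11) = (-3) - 5 = -8
u(12) = (-8) - (-3) = -5

-5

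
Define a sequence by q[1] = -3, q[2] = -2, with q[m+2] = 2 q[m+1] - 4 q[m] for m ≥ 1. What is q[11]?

1024

q[3] = 2(-2) - 4(-3) = 8
q[4] = 2(8) - 4(-2) = 24
q[5] = 2(24) - 4(8) = 16
q[6] = 2(16) - 4(24) = -64
q[7] = 2(-64) - 4(16) = -192
q[8] = 2(-192) - 4(-64) = -128
q[9] = 2(-128) - 4(-192) = 512
q[10] = 2(512) - 4(-128) = 1536
q[11] = 2(1536) - 4(512) = 1024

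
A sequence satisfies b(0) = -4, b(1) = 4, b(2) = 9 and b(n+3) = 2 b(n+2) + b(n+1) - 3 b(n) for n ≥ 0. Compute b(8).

658

b(3) = 2·9 + 4 - 3·(-4) = 34
b(4) = 2·34 + 9 - 3·4 = 65
b(5) = 2·65 + 34 - 3·9 = 137
b(6) = 2·137 + 65 - 3·34 = 237
b(7) = 2·237 + 137 - 3·65 = 416
b(8) = 2·416 + 237 - 3·137 = 658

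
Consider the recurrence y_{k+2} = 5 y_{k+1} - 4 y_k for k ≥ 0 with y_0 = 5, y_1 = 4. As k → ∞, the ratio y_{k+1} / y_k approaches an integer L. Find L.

The characteristic equation is r^2 - 5r + 4 = 0, which factors as (r - 4)(r - 1) = 0.
So the roots are 4 and 1. Since |4| > |1| and the coefficient of 4^k is non-zero, the ratio tends to 4.

4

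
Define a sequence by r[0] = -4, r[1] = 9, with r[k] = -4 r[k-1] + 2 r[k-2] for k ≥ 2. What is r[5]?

r[2] = -4·9 + 2·(-4) = -44
r[3] = -4·(-44) + 2·9 = 194
r[4] = -4·194 + 2·(-44) = -864
r[5] = -4·(-864) + 2·194 = 3844

3844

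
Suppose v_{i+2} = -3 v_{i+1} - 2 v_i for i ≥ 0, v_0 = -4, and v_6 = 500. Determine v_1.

-4

Let v_1 = w.
v_2 = 8 - 3w
v_3 = -24 + 7w
v_4 = 56 - 15w
v_5 = -120 + 31w
v_6 = 248 - 63w
So 248 - 63w = 500, giving w = -4.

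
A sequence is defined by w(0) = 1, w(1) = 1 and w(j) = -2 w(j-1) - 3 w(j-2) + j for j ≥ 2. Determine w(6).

w(2) = -2(1) - 3(1) + 2 = -3
w(3) = -2(-3) - 3(1) + 3 = 6
w(4) = -2(6) - 3(-3) + 4 = 1
w(5) = -2(1) - 3(6) + 5 = -15
w(6) = -2(-15) - 3(1) + 6 = 33

33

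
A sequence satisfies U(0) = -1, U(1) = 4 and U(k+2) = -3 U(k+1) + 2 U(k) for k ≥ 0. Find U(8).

U(2) = -3*4 + 2*(-1) = -14
U(3) = -3*(-14) + 2*4 = 50
U(4) = -3*50 + 2*(-14) = -178
U(5) = -3*(-178) + 2*50 = 634
U(6) = -3*634 + 2*(-178) = -2258
U(7) = -3*(-2258) + 2*634 = 8042
U(8) = -3*8042 + 2*(-2258) = -28642

-28642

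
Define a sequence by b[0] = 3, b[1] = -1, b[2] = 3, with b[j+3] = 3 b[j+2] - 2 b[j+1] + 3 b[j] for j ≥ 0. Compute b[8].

2361

b[3] = 3*3 - 2*(-1) + 3*3 = 20
b[4] = 3*20 - 2*3 + 3*(-1) = 51
b[5] = 3*51 - 2*20 + 3*3 = 122
b[6] = 3*122 - 2*51 + 3*20 = 324
b[7] = 3*324 - 2*122 + 3*51 = 881
b[8] = 3*881 - 2*324 + 3*122 = 2361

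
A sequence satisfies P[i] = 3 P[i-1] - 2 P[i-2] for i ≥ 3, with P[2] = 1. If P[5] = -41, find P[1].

4

Let P[1] = x.
P[3] = 3 - 2x
P[4] = 7 - 6x
P[5] = 15 - 14x
So 15 - 14x = -41, giving x = 4.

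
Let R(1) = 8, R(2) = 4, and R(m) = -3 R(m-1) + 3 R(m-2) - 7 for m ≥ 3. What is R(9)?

8093

R(3) = -3*4 + 3*8 - 7 = 5
R(4) = -3*5 + 3*4 - 7 = -10
R(5) = -3*(-10) + 3*5 - 7 = 38
R(6) = -3*38 + 3*(-10) - 7 = -151
R(7) = -3*(-151) + 3*38 - 7 = 560
R(8) = -3*560 + 3*(-151) - 7 = -2140
R(9) = -3*(-2140) + 3*560 - 7 = 8093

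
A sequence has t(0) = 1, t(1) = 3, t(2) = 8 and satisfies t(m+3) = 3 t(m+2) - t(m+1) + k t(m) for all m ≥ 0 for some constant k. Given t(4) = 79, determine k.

4

t(3) = 21 + k
t(4) = 55 + 6k
So 55 + 6k = 79, giving k = 4.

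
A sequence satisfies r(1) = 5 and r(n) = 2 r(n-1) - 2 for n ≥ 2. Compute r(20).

The fixed point is -2/(1 - 2) = 2, so r(n) - 2 = 2(r(n-1) - 2).
Hence r(n) = 3·2^{n-1} + 2.
r(20) = 3·2^{19} + 2 = 3·524288 + 2 = 1572866.

1572866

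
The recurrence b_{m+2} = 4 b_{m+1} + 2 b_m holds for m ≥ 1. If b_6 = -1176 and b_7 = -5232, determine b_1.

6

Rearranging, b_{m-2} = (b_m - 4 b_{m-1}) / 2.
b_5 = (-5232 - 4(-1176)) / 2 = -528/2 = -264
b_4 = (-1176 - 4(-264)) / 2 = -120/2 = -60
b_3 = (-264 - 4(-60)) / 2 = -24/2 = -12
b_2 = (-60 - 4(-12)) / 2 = -12/2 = -6
b_1 = (-12 - 4(-6)) / 2 = 12/2 = 6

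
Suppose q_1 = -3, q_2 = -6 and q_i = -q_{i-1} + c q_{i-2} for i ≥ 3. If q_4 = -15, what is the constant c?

q_3 = 6 - 3c
q_4 = -6 - 3c
So -6 - 3c = -15, giving c = 3.

3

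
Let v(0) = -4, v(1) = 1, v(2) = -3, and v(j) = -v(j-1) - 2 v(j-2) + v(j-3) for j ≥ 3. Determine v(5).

v(3) = -(-3) - 2*1 + (-4) = -3
v(4) = -(-3) - 2*(-3) + 1 = 10
v(5) = -10 - 2*(-3) + (-3) = -7

-7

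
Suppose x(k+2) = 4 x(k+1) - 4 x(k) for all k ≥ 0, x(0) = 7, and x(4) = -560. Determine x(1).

-7

Let x(1) = y.
x(2) = -28 + 4y
x(3) = -112 + 12y
x(4) = -336 + 32y
So -336 + 32y = -560, giving y = -7.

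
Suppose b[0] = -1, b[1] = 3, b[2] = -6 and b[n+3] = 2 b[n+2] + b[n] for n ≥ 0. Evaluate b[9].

-1249

b[3] = 2*(-6) + (-1) = -13
b[4] = 2*(-13) + 3 = -23
b[5] = 2*(-23) + (-6) = -52
b[6] = 2*(-52) + (-13) = -117
b[7] = 2*(-117) + (-23) = -257
b[8] = 2*(-257) + (-52) = -566
b[9] = 2*(-566) + (-117) = -1249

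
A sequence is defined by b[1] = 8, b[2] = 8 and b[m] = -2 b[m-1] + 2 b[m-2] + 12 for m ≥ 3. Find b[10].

b[3] = -2·8 + 2·8 + 12 = 12
b[4] = -2·12 + 2·8 + 12 = 4
b[5] = -2·4 + 2·12 + 12 = 28
b[6] = -2·28 + 2·4 + 12 = -36
b[7] = -2·(-36) + 2·28 + 12 = 140
b[8] = -2·140 + 2·(-36) + 12 = -340
b[9] = -2·(-340) + 2·140 + 12 = 972
b[10] = -2·972 + 2·(-340) + 12 = -2612

-2612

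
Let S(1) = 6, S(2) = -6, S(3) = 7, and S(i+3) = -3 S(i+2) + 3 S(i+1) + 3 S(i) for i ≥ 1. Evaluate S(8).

S(4) = -3(7) + 3(-6) + 3(6) = -21
S(5) = -3(-21) + 3(7) + 3(-6) = 66
S(6) = -3(66) + 3(-21) + 3(7) = -240
S(7) = -3(-240) + 3(66) + 3(-21) = 855
S(8) = -3(855) + 3(-240) + 3(66) = -3087

-3087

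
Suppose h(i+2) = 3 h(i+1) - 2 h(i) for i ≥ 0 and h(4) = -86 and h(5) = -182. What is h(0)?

Rearranging, h(i-2) = (h(i) - 3 h(i-1)) / -2.
h(3) = (-182 - 3·(-86)) / -2 = 76/-2 = -38
h(2) = (-86 - 3·(-38)) / -2 = 28/-2 = -14
h(1) = (-38 - 3·(-14)) / -2 = 4/-2 = -2
h(0) = (-14 - 3·(-2)) / -2 = -8/-2 = 4

4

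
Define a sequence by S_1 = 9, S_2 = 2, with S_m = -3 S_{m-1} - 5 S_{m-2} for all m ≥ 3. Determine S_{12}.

76343

S_3 = -3*2 - 5*9 = -51
S_4 = -3*(-51) - 5*2 = 143
S_5 = -3*143 - 5*(-51) = -174
S_6 = -3*(-174) - 5*143 = -193
S_7 = -3*(-193) - 5*(-174) = 1449
S_8 = -3*1449 - 5*(-193) = -3382
S_9 = -3*(-3382) - 5*1449 = 2901
S_{10} = -3*2901 - 5*(-3382) = 8207
S_{11} = -3*8207 - 5*2901 = -39126
S_{12} = -3*(-39126) - 5*8207 = 76343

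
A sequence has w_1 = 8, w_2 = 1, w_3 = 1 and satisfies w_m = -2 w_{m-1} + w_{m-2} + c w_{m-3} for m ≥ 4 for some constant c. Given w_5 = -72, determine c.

5

w_4 = -1 + 8c
w_5 = 3 - 15c
So 3 - 15c = -72, giving c = 5.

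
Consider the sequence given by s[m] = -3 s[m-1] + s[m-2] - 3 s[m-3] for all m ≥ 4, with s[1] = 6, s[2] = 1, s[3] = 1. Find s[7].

s[4] = -3·1 + 1 - 3·6 = -20
s[5] = -3·(-20) + 1 - 3·1 = 58
s[6] = -3·58 + (-20) - 3·1 = -197
s[7] = -3·(-197) + 58 - 3·(-20) = 709

709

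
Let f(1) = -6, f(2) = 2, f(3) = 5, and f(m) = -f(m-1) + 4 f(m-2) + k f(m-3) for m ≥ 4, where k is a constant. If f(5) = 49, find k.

f(4) = 3 - 6k
f(5) = 17 + 8k
So 17 + 8k = 49, giving k = 4.

4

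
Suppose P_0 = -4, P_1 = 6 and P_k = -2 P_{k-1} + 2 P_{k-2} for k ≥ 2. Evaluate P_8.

-8000

P_2 = -2*6 + 2*(-4) = -20
P_3 = -2*(-20) + 2*6 = 52
P_4 = -2*52 + 2*(-20) = -144
P_5 = -2*(-144) + 2*52 = 392
P_6 = -2*392 + 2*(-144) = -1072
P_7 = -2*(-1072) + 2*392 = 2928
P_8 = -2*2928 + 2*(-1072) = -8000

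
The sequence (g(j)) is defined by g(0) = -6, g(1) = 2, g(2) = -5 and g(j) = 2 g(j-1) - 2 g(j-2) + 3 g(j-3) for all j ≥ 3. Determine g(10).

-1184

g(3) = 2(-5) - 2(2) + 3(-6) = -32
g(4) = 2(-32) - 2(-5) + 3(2) = -48
g(5) = 2(-48) - 2(-32) + 3(-5) = -47
g(6) = 2(-47) - 2(-48) + 3(-32) = -94
g(7) = 2(-94) - 2(-47) + 3(-48) = -238
g(8) = 2(-238) - 2(-94) + 3(-47) = -429
g(9) = 2(-429) - 2(-238) + 3(-94) = -664
g(10) = 2(-664) - 2(-429) + 3(-238) = -1184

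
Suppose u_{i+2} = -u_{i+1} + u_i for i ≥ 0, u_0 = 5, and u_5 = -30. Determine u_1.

Let u_1 = w.
u_2 = 5 - w
u_3 = -5 + 2w
u_4 = 10 - 3w
u_5 = -15 + 5w
So -15 + 5w = -30, giving w = -3.

-3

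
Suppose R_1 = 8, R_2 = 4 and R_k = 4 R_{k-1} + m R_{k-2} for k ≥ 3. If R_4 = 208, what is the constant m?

4

R_3 = 16 + 8m
R_4 = 64 + 36m
So 64 + 36m = 208, giving m = 4.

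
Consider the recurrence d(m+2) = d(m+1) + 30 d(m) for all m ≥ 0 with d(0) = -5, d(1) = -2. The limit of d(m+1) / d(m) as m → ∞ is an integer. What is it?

The characteristic equation is r^2 - r - 30 = 0, which factors as (r - 6)(r + 5) = 0.
So the roots are 6 and -5. Since |6| > |-5| and the coefficient of 6^m is non-zero, the ratio tends to 6.

6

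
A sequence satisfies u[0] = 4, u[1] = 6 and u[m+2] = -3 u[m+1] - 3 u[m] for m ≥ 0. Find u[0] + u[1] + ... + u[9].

-1316

u[2] = -3*6 - 3*4 = -30
u[3] = -3*(-30) - 3*6 = 72
u[4] = -3*72 - 3*(-30) = -126
u[5] = -3*(-126) - 3*72 = 162
u[6] = -3*162 - 3*(-126) = -108
u[7] = -3*(-108) - 3*162 = -162
u[8] = -3*(-162) - 3*(-108) = 810
u[9] = -3*810 - 3*(-162) = -1944
Sum = 4 + 6 + (-30) + 72 + (-126) + 162 + (-108) + (-162) + 810 + (-1944) = -1316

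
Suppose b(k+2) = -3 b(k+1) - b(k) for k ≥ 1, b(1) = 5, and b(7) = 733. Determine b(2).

-7

Let b(2) = y.
b(3) = -5 - 3y
b(4) = 15 + 8y
b(5) = -40 - 21y
b(6) = 105 + 55y
b(7) = -275 - 144y
So -275 - 144y = 733, giving y = -7.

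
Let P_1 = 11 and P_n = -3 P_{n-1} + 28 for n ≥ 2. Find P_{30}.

-274521509459525

The fixed point is 28/(1 + 3) = 7, so P_n - 7 = -3(P_{n-1} - 7).
Hence P_n = 4·(-3)^{n-1} + 7.
P_{30} = 4·(-3)^{29} + 7 = 4·-68630377364883 + 7 = -274521509459525.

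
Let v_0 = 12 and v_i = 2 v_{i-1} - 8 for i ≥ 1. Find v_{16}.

262152

The fixed point is -8/(1 - 2) = 8, so v_i - 8 = 2(v_{i-1} - 8).
Hence v_i = 4·2^i + 8.
v_{16} = 4·2^{16} + 8 = 4·65536 + 8 = 262152.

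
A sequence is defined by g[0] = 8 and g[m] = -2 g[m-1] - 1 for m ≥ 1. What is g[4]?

133

g[1] = -2*8 - 1 = -17
g[2] = -2*(-17) - 1 = 33
g[3] = -2*33 - 1 = -67
g[4] = -2*(-67) - 1 = 133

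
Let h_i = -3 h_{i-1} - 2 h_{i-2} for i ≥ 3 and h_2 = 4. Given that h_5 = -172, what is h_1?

8

Let h_1 = y.
h_3 = -12 - 2y
h_4 = 28 + 6y
h_5 = -60 - 14y
So -60 - 14y = -172, giving y = 8.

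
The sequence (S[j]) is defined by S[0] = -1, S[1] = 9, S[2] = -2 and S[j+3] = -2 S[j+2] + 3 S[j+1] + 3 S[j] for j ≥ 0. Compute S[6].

-317

S[3] = -2*(-2) + 3*9 + 3*(-1) = 28
S[4] = -2*28 + 3*(-2) + 3*9 = -35
S[5] = -2*(-35) + 3*28 + 3*(-2) = 148
S[6] = -2*148 + 3*(-35) + 3*28 = -317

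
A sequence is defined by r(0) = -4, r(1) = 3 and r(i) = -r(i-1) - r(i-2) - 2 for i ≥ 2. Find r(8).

-1

r(2) = -3 - (-4) - 2 = -1
r(3) = -(-1) - 3 - 2 = -4
r(4) = -(-4) - (-1) - 2 = 3
r(5) = -3 - (-4) - 2 = -1
r(6) = -(-1) - 3 - 2 = -4
r(7) = -(-4) - (-1) - 2 = 3
r(8) = -3 - (-4) - 2 = -1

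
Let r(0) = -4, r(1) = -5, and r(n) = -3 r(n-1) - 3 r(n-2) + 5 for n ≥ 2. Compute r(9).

r(2) = -3(-5) - 3(-4) + 5 = 32
r(3) = -3(32) - 3(-5) + 5 = -76
r(4) = -3(-76) - 3(32) + 5 = 137
r(5) = -3(137) - 3(-76) + 5 = -178
r(6) = -3(-178) - 3(137) + 5 = 128
r(7) = -3(128) - 3(-178) + 5 = 155
r(8) = -3(155) - 3(128) + 5 = -844
r(9) = -3(-844) - 3(155) + 5 = 2072

2072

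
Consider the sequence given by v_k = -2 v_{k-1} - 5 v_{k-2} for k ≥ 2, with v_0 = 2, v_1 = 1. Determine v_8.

v_2 = -2·1 - 5·2 = -12
v_3 = -2·(-12) - 5·1 = 19
v_4 = -2·19 - 5·(-12) = 22
v_5 = -2·22 - 5·19 = -139
v_6 = -2·(-139) - 5·22 = 168
v_7 = -2·168 - 5·(-139) = 359
v_8 = -2·359 - 5·168 = -1558

-1558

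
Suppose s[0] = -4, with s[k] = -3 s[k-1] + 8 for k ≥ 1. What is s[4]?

s[1] = -3*(-4) + 8 = 20
s[2] = -3*20 + 8 = -52
s[3] = -3*(-52) + 8 = 164
s[4] = -3*164 + 8 = -484

-484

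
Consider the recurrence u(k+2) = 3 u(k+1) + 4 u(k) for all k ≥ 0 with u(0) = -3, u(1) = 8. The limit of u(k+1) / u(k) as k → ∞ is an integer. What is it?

The characteristic equation is r^2 - 3r - 4 = 0, which factors as (r - 4)(r + 1) = 0.
So the roots are 4 and -1. Since |4| > |-1| and the coefficient of 4^k is non-zero, the ratio tends to 4.

4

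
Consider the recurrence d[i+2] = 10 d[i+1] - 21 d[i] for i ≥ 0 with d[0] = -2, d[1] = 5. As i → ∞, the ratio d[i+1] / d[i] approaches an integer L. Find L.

7

The characteristic equation is r^2 - 10r + 21 = 0, which factors as (r - 7)(r - 3) = 0.
So the roots are 7 and 3. Since |7| > |3| and the coefficient of 7^i is non-zero, the ratio tends to 7.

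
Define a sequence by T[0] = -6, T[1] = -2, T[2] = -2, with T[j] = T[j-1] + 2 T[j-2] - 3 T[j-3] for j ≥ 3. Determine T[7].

82

T[3] = (-2) + 2·(-2) - 3·(-6) = 12
T[4] = 12 + 2·(-2) - 3·(-2) = 14
T[5] = 14 + 2·12 - 3·(-2) = 44
T[6] = 44 + 2·14 - 3·12 = 36
T[7] = 36 + 2·44 - 3·14 = 82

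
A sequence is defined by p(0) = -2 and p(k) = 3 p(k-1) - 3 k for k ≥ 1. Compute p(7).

p(1) = 3·(-2) - 3 = -9
p(2) = 3·(-9) - 6 = -33
p(3) = 3·(-33) - 9 = -108
p(4) = 3·(-108) - 12 = -336
p(5) = 3·(-336) - 15 = -1023
p(6) = 3·(-1023) - 18 = -3087
p(7) = 3·(-3087) - 21 = -9282

-9282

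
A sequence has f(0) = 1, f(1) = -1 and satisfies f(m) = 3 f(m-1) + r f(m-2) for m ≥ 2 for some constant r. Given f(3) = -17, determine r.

-4

f(2) = -3 + r
f(3) = -9 + 2r
So -9 + 2r = -17, giving r = -4.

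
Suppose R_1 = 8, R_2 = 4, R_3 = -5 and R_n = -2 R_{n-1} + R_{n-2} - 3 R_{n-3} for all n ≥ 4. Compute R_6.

R_4 = -2(-5) + 4 - 3(8) = -10
R_5 = -2(-10) + (-5) - 3(4) = 3
R_6 = -2(3) + (-10) - 3(-5) = -1

-1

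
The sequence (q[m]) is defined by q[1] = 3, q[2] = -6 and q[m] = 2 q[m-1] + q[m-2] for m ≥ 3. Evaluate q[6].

q[3] = 2·(-6) + 3 = -9
q[4] = 2·(-9) + (-6) = -24
q[5] = 2·(-24) + (-9) = -57
q[6] = 2·(-57) + (-24) = -138

-138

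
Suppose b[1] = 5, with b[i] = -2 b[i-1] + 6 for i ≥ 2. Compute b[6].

b[2] = -2(5) + 6 = -4
b[3] = -2(-4) + 6 = 14
b[4] = -2(14) + 6 = -22
b[5] = -2(-22) + 6 = 50
b[6] = -2(50) + 6 = -94

-94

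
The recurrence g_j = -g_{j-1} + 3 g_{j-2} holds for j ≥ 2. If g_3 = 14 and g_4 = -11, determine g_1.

5

Rearranging, g_{j-2} = (g_j + g_{j-1}) / 3.
g_2 = (-11 + 14) / 3 = 3/3 = 1
g_1 = (14 + 1) / 3 = 15/3 = 5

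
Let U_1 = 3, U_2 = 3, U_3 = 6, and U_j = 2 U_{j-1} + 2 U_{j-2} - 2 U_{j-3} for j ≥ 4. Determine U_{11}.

U_4 = 2·6 + 2·3 - 2·3 = 12
U_5 = 2·12 + 2·6 - 2·3 = 30
U_6 = 2·30 + 2·12 - 2·6 = 72
U_7 = 2·72 + 2·30 - 2·12 = 180
U_8 = 2·180 + 2·72 - 2·30 = 444
U_9 = 2·444 + 2·180 - 2·72 = 1104
U_{10} = 2·1104 + 2·444 - 2·180 = 2736
U_{11} = 2·2736 + 2·1104 - 2·444 = 6792

6792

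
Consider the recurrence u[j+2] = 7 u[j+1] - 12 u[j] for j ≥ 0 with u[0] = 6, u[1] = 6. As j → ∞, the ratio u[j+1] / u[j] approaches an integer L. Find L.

4

The characteristic equation is r^2 - 7r + 12 = 0, which factors as (r - 4)(r - 3) = 0.
So the roots are 4 and 3. Since |4| > |3| and the coefficient of 4^j is non-zero, the ratio tends to 4.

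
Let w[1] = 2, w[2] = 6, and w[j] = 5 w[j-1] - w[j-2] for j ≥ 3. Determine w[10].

1621046

w[3] = 5·6 - 2 = 28
w[4] = 5·28 - 6 = 134
w[5] = 5·134 - 28 = 642
w[6] = 5·642 - 134 = 3076
w[7] = 5·3076 - 642 = 14738
w[8] = 5·14738 - 3076 = 70614
w[9] = 5·70614 - 14738 = 338332
w[10] = 5·338332 - 70614 = 1621046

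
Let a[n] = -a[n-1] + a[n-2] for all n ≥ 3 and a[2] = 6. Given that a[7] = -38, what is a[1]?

Let a[1] = y.
a[3] = -6 + y
a[4] = 12 - y
a[5] = -18 + 2y
a[6] = 30 - 3y
a[7] = -48 + 5y
So -48 + 5y = -38, giving y = 2.

2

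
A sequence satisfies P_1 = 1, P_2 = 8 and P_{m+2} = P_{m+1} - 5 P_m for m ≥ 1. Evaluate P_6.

133

P_3 = 8 - 5*1 = 3
P_4 = 3 - 5*8 = -37
P_5 = (-37) - 5*3 = -52
P_6 = (-52) - 5*(-37) = 133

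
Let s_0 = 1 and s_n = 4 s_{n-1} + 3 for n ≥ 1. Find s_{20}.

2199023255551

The fixed point is 3/(1 - 4) = -1, so s_n + 1 = 4(s_{n-1} + 1).
Hence s_n = 2·4^n - 1.
s_{20} = 2·4^{20} - 1 = 2·1099511627776 - 1 = 2199023255551.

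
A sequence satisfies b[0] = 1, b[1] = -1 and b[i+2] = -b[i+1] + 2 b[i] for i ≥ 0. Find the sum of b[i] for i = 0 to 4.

9

b[2] = -(-1) + 2·1 = 3
b[3] = -3 + 2·(-1) = -5
b[4] = -(-5) + 2·3 = 11
Sum = 1 + (-1) + 3 + (-5) + 11 = 9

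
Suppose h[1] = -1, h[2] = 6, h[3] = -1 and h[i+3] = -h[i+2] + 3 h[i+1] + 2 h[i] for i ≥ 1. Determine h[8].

202

h[4] = -(-1) + 3*6 + 2*(-1) = 17
h[5] = -17 + 3*(-1) + 2*6 = -8
h[6] = -(-8) + 3*17 + 2*(-1) = 57
h[7] = -57 + 3*(-8) + 2*17 = -47
h[8] = -(-47) + 3*57 + 2*(-8) = 202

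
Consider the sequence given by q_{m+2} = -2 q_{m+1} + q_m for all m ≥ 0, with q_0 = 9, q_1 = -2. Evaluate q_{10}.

13621

q_2 = -2*(-2) + 9 = 13
q_3 = -2*13 + (-2) = -28
q_4 = -2*(-28) + 13 = 69
q_5 = -2*69 + (-28) = -166
q_6 = -2*(-166) + 69 = 401
q_7 = -2*401 + (-166) = -968
q_8 = -2*(-968) + 401 = 2337
q_9 = -2*2337 + (-968) = -5642
q_{10} = -2*(-5642) + 2337 = 13621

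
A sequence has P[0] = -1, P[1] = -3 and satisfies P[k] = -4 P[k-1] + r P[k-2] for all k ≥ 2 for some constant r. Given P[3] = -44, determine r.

P[2] = 12 - r
P[3] = -48 + r
So -48 + r = -44, giving r = 4.

4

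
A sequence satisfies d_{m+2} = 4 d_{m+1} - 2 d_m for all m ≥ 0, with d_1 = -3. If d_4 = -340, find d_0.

7

Let d_0 = y.
d_2 = -12 - 2y
d_3 = -42 - 8y
d_4 = -144 - 28y
So -144 - 28y = -340, giving y = 7.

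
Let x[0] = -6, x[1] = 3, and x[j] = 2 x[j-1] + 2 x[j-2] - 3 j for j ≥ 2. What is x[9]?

-14325

x[2] = 2*3 + 2*(-6) - 6 = -12
x[3] = 2*(-12) + 2*3 - 9 = -27
x[4] = 2*(-27) + 2*(-12) - 12 = -90
x[5] = 2*(-90) + 2*(-27) - 15 = -249
x[6] = 2*(-249) + 2*(-90) - 18 = -696
x[7] = 2*(-696) + 2*(-249) - 21 = -1911
x[8] = 2*(-1911) + 2*(-696) - 24 = -5238
x[9] = 2*(-5238) + 2*(-1911) - 27 = -14325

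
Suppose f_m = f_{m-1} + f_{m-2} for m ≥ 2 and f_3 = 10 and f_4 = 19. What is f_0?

Rearranging, f_{m-2} = f_m - f_{m-1}.
f_2 = 19 - 10 = 9
f_1 = 10 - 9 = 1
f_0 = 9 - 1 = 8

8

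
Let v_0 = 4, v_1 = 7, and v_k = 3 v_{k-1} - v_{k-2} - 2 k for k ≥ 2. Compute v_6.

336

v_2 = 3*7 - 4 - 4 = 13
v_3 = 3*13 - 7 - 6 = 26
v_4 = 3*26 - 13 - 8 = 57
v_5 = 3*57 - 26 - 10 = 135
v_6 = 3*135 - 57 - 12 = 336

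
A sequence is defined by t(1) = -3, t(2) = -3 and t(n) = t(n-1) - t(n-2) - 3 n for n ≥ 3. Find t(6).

t(3) = (-3) - (-3) - 9 = -9
t(4) = (-9) - (-3) - 12 = -18
t(5) = (-18) - (-9) - 15 = -24
t(6) = (-24) - (-18) - 18 = -24

-24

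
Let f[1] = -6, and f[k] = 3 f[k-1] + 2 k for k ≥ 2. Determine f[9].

f[2] = 3·(-6) + 4 = -14
f[3] = 3·(-14) + 6 = -36
f[4] = 3·(-36) + 8 = -100
f[5] = 3·(-100) + 10 = -290
f[6] = 3·(-290) + 12 = -858
f[7] = 3·(-858) + 14 = -2560
f[8] = 3·(-2560) + 16 = -7664
f[9] = 3·(-7664) + 18 = -22974

-22974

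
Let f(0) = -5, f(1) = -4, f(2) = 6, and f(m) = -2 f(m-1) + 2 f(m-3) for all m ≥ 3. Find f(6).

76

f(3) = -2*6 + 2*(-5) = -22
f(4) = -2*(-22) + 2*(-4) = 36
f(5) = -2*36 + 2*6 = -60
f(6) = -2*(-60) + 2*(-22) = 76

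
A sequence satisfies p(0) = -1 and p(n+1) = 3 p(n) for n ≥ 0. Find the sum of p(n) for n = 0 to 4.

-121

p(1) = 3·(-1) = -3
p(2) = 3·(-3) = -9
p(3) = 3·(-9) = -27
p(4) = 3·(-27) = -81
Sum = (-1) + (-3) + (-9) + (-27) + (-81) = -121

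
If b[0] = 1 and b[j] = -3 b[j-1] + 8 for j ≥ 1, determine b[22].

The fixed point is 8/(1 + 3) = 2, so b[j] - 2 = -3(b[j-1] - 2).
Hence b[j] = -1·(-3)^j + 2.
b[22] = -1·(-3)^{22} + 2 = -1·31381059609 + 2 = -31381059607.

-31381059607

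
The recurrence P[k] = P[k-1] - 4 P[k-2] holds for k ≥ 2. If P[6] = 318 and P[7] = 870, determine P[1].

6

Rearranging, P[k-2] = (P[k] - P[k-1]) / -4.
P[5] = (870 - 318) / -4 = 552/-4 = -138
P[4] = (318 - (-138)) / -4 = 456/-4 = -114
P[3] = (-138 - (-114)) / -4 = -24/-4 = 6
P[2] = (-114 - 6) / -4 = -120/-4 = 30
P[1] = (6 - 30) / -4 = -24/-4 = 6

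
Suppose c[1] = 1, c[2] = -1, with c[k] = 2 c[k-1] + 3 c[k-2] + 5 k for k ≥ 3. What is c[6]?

c[3] = 2(-1) + 3(1) + 15 = 16
c[4] = 2(16) + 3(-1) + 20 = 49
c[5] = 2(49) + 3(16) + 25 = 171
c[6] = 2(171) + 3(49) + 30 = 519

519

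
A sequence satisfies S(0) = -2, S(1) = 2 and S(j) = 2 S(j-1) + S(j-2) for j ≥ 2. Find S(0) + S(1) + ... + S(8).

S(2) = 2·2 + (-2) = 2
S(3) = 2·2 + 2 = 6
S(4) = 2·6 + 2 = 14
S(5) = 2·14 + 6 = 34
S(6) = 2·34 + 14 = 82
S(7) = 2·82 + 34 = 198
S(8) = 2·198 + 82 = 478
Sum = (-2) + 2 + 2 + 6 + 14 + 34 + 82 + 198 + 478 = 814

814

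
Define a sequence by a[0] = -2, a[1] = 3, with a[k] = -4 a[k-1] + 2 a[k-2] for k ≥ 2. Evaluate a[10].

a[2] = -4*3 + 2*(-2) = -16
a[3] = -4*(-16) + 2*3 = 70
a[4] = -4*70 + 2*(-16) = -312
a[5] = -4*(-312) + 2*70 = 1388
a[6] = -4*1388 + 2*(-312) = -6176
a[7] = -4*(-6176) + 2*1388 = 27480
a[8] = -4*27480 + 2*(-6176) = -122272
a[9] = -4*(-122272) + 2*27480 = 544048
a[10] = -4*544048 + 2*(-122272) = -2420736

-2420736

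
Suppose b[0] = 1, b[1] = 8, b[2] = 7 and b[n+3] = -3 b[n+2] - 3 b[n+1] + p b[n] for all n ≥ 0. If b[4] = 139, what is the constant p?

5

b[3] = -45 + p
b[4] = 114 + 5p
So 114 + 5p = 139, giving p = 5.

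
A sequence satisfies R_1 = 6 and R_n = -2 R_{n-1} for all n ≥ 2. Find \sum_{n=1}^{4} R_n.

R_2 = -2(6) = -12
R_3 = -2(-12) = 24
R_4 = -2(24) = -48
Sum = 6 + (-12) + 24 + (-48) = -30

-30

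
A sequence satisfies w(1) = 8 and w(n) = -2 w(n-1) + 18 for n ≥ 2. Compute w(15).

The fixed point is 18/(1 + 2) = 6, so w(n) - 6 = -2(w(n-1) - 6).
Hence w(n) = 2·(-2)^{n-1} + 6.
w(15) = 2·(-2)^{14} + 6 = 2·16384 + 6 = 32774.

32774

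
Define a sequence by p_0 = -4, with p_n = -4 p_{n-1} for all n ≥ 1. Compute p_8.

p_1 = -4*(-4) = 16
p_2 = -4*16 = -64
p_3 = -4*(-64) = 256
p_4 = -4*256 = -1024
p_5 = -4*(-1024) = 4096
p_6 = -4*4096 = -16384
p_7 = -4*(-16384) = 65536
p_8 = -4*65536 = -262144

-262144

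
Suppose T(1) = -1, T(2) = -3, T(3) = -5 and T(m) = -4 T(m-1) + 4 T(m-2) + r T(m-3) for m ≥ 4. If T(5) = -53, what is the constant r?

-1

T(4) = 8 - r
T(5) = -52 + r
So -52 + r = -53, giving r = -1.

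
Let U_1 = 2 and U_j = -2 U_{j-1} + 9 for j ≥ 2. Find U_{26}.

The fixed point is 9/(1 + 2) = 3, so U_j - 3 = -2(U_{j-1} - 3).
Hence U_j = -1·(-2)^{j-1} + 3.
U_{26} = -1·(-2)^{25} + 3 = -1·-33554432 + 3 = 33554435.

33554435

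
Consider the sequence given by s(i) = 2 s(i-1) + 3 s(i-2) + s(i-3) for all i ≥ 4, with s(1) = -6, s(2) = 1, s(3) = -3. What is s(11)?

s(4) = 2(-3) + 3(1) + (-6) = -9
s(5) = 2(-9) + 3(-3) + 1 = -26
s(6) = 2(-26) + 3(-9) + (-3) = -82
s(7) = 2(-82) + 3(-26) + (-9) = -251
s(8) = 2(-251) + 3(-82) + (-26) = -774
s(9) = 2(-774) + 3(-251) + (-82) = -2383
s(10) = 2(-2383) + 3(-774) + (-251) = -7339
s(11) = 2(-7339) + 3(-2383) + (-774) = -22601

-22601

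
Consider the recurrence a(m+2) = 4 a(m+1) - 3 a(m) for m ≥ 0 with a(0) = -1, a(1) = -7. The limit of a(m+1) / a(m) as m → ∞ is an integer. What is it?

3

The characteristic equation is r^2 - 4r + 3 = 0, which factors as (r - 3)(r - 1) = 0.
So the roots are 3 and 1. Since |3| > |1| and the coefficient of 3^m is non-zero, the ratio tends to 3.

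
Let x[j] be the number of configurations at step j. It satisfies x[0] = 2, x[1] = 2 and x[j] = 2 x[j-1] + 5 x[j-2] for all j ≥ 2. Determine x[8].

20066

x[2] = 2(2) + 5(2) = 14
x[3] = 2(14) + 5(2) = 38
x[4] = 2(38) + 5(14) = 146
x[5] = 2(146) + 5(38) = 482
x[6] = 2(482) + 5(146) = 1694
x[7] = 2(1694) + 5(482) = 5798
x[8] = 2(5798) + 5(1694) = 20066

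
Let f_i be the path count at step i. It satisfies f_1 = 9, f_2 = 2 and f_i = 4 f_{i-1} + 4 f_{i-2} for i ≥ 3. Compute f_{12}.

55588864

f_3 = 4(2) + 4(9) = 44
f_4 = 4(44) + 4(2) = 184
f_5 = 4(184) + 4(44) = 912
f_6 = 4(912) + 4(184) = 4384
f_7 = 4(4384) + 4(912) = 21184
f_8 = 4(21184) + 4(4384) = 102272
f_9 = 4(102272) + 4(21184) = 493824
f_{10} = 4(493824) + 4(102272) = 2384384
f_{11} = 4(2384384) + 4(493824) = 11512832
f_{12} = 4(11512832) + 4(2384384) = 55588864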